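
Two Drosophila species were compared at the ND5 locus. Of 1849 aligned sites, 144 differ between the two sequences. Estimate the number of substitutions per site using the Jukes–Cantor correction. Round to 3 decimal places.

p = 144/1849 ≈ 0.07788.
d = −(3/4) ln(1 − 4p/3) = −0.75 ln(1 − 0.10384) = −0.75 ln(0.89616)
  = −0.75 × (-0.109636) = 0.082227 substitutions/site.

0.082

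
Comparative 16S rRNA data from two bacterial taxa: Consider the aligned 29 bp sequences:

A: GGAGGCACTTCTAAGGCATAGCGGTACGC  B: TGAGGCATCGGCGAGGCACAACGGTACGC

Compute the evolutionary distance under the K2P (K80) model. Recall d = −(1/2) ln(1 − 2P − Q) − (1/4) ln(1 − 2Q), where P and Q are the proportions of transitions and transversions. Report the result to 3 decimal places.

0.422

Of 29 sites, 6 differences are transitions and 3 are transversions, so P = 6/29 ≈ 0.206897 and Q = 3/29 ≈ 0.103448.
Under the Kimura two-parameter model, d = −½ ln(1 − 2P − Q) − ¼ ln(1 − 2Q).
1 − 2P − Q = 0.482758, giving −½ ln(0.482758) = 0.364120.
1 − 2Q = 0.793104, giving −¼ ln(0.793104) = 0.057950.
d = 0.364120 + 0.057950 = 0.422070.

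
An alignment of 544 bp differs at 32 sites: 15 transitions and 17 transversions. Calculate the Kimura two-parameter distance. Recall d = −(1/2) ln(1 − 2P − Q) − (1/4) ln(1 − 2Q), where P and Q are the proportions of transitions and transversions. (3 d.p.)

0.061

P = 15/544 ≈ 0.027574 and Q = 17/544 = 0.03125.
Under the Kimura two-parameter model, d = −½ ln(1 − 2P − Q) − ¼ ln(1 − 2Q).
1 − 2P − Q = 0.913602, giving −½ ln(0.913602) = 0.045180.
1 − 2Q = 0.9375, giving −¼ ln(0.9375) = 0.016135.
d = 0.045180 + 0.016135 = 0.061315.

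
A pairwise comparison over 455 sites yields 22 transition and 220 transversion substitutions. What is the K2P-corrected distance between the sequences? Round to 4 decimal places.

1.2871

P = 22/455 ≈ 0.048352 and Q = 220/455 ≈ 0.483516.
Under the Kimura two-parameter model, d = −½ ln(1 − 2P − Q) − ¼ ln(1 − 2Q).
1 − 2P − Q = 0.41978, giving −½ ln(0.41978) = 0.434012.
1 − 2Q = 0.032968, giving −¼ ln(0.032968) = 0.853054.
d = 0.434012 + 0.853054 = 1.287066.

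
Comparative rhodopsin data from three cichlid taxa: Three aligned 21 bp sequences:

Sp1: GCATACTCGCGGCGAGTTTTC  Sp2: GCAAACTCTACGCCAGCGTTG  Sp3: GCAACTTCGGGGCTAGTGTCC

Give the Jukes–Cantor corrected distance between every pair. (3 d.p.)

Sp1–Sp2: 8/21 sites differ → p ≈ 0.380952, d = −0.75 ln(1 − 0.507936) = 0.531860 ≈ 0.532.
Sp1–Sp3: 7/21 sites differ → p ≈ 0.333333, d = −0.75 ln(1 − 0.444444) = 0.440839 ≈ 0.441.
Sp2–Sp3: 9/21 sites differ → p ≈ 0.428571, d = −0.75 ln(1 − 0.571428) = 0.635472 ≈ 0.635.

d(Sp1,Sp2) = 0.532, d(Sp1,Sp3) = 0.441, d(Sp2,Sp3) = 0.635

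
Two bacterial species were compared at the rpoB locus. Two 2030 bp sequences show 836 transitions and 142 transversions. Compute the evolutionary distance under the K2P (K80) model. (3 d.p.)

P = 836/2030 ≈ 0.411823 and Q = 142/2030 ≈ 0.069951.
Under the Kimura two-parameter model, d = −½ ln(1 − 2P − Q) − ¼ ln(1 − 2Q).
1 − 2P − Q = 0.106403, giving −½ ln(0.106403) = 1.120261.
1 − 2Q = 0.860098, giving −¼ ln(0.860098) = 0.037677.
d = 1.120261 + 0.037677 = 1.157938.

1.158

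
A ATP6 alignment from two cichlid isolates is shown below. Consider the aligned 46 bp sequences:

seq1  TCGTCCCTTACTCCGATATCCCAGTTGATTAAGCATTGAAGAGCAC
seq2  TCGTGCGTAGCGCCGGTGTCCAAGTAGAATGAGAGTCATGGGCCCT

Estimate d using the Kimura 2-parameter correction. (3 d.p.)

0.723

Of 46 sites, 10 differences are transitions and 11 are transversions, so P = 10/46 ≈ 0.217391 and Q = 11/46 ≈ 0.23913.
Under the Kimura two-parameter model, d = −½ ln(1 − 2P − Q) − ¼ ln(1 − 2Q).
1 − 2P − Q = 0.326088, giving −½ ln(0.326088) = 0.560294.
1 − 2Q = 0.52174, giving −¼ ln(0.52174) = 0.162646.
d = 0.560294 + 0.162646 = 0.722940.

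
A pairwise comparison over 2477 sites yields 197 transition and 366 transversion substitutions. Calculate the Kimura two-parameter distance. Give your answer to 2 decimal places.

P = 197/2477 ≈ 0.079532 and Q = 366/2477 ≈ 0.147759.
Under the Kimura two-parameter model, d = −½ ln(1 − 2P − Q) − ¼ ln(1 − 2Q).
1 − 2P − Q = 0.693177, giving −½ ln(0.693177) = 0.183235.
1 − 2Q = 0.704482, giving −¼ ln(0.704482) = 0.087573.
d = 0.183235 + 0.087573 = 0.270808.

0.27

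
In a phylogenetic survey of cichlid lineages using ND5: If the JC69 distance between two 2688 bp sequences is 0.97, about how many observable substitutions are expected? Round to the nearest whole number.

Invert JC69: p = (3/4)(1 − e^(−4d/3)) = 0.75 × (1 − e^(-1.293333)) = 0.75 × (1 − 0.274355) = 0.544234.
Expected differing sites = pL ≈ 0.544234 × 2688 = 1462.900992 ≈ 1463.

1463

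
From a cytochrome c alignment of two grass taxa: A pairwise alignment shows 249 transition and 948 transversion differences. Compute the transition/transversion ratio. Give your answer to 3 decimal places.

0.263

R = 249/948 = 0.262658… ≈ 0.263 (to 3 d.p.).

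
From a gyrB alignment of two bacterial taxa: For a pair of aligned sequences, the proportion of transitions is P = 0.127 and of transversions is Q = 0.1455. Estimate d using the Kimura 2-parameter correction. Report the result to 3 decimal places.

0.341

Under the Kimura two-parameter model, d = −½ ln(1 − 2P − Q) − ¼ ln(1 − 2Q).
1 − 2P − Q = 0.6005, giving −½ ln(0.6005) = 0.254996.
1 − 2Q = 0.709, giving −¼ ln(0.709) = 0.085975.
d = 0.254996 + 0.085975 = 0.340971.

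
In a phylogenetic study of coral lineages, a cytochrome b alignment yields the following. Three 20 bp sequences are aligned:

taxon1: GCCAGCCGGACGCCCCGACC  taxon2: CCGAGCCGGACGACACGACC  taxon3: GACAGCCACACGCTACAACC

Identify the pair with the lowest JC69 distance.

taxon1 and taxon2

taxon1–taxon2: 4/20 differ, p = 0.200, d = 0.233.
taxon1–taxon3: 6/20 differ, p = 0.300, d = 0.383.
taxon2–taxon3: 8/20 differ, p = 0.400, d = 0.572.
The smallest distance is between taxon1 and taxon2.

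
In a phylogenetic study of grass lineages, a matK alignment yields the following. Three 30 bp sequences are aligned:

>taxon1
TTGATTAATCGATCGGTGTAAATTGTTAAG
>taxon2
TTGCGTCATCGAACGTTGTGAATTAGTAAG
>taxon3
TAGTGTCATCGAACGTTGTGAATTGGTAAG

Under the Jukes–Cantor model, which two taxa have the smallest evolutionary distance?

taxon2 and taxon3

taxon1–taxon2: 8/30 differ, p = 0.267, d = 0.330.
taxon1–taxon3: 8/30 differ, p = 0.267, d = 0.330.
taxon2–taxon3: 3/30 differ, p = 0.100, d = 0.107.
The smallest distance is between taxon2 and taxon3.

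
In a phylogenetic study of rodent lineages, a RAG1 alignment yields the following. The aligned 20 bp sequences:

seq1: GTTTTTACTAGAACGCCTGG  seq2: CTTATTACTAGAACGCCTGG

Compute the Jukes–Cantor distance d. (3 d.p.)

The sequences differ at 2 of 20 sites (1, 4), so p = 2/20 = 0.1.
d = −(3/4) ln(1 − 4p/3) = −0.75 ln(1 − 0.133333) = −0.75 ln(0.866667)
  = −0.75 × (-0.143100) = 0.107325 substitutions/site.

0.107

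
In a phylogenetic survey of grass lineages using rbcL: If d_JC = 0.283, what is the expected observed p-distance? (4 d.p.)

p = (3/4)(1 − e^(−4d/3)) = 0.75 × (1 − e^(-0.377333)) = 0.75 × (1 − 0.685688) = 0.235734.

0.2357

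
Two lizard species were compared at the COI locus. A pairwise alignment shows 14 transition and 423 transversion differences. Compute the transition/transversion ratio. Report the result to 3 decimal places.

R = 14/423 = 0.033096… ≈ 0.033 (to 3 d.p.).

0.033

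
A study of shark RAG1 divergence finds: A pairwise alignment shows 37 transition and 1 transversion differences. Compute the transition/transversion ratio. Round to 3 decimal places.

R = 37/1 = 37.000.

37.000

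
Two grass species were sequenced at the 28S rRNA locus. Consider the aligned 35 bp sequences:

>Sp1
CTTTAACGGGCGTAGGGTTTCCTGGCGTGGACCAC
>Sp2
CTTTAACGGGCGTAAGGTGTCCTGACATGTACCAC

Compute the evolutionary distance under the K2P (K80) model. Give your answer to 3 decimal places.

0.160

Of 35 sites, 3 differences are transitions and 2 are transversions, so P = 3/35 ≈ 0.085714 and Q = 2/35 ≈ 0.057143.
Under the Kimura two-parameter model, d = −½ ln(1 − 2P − Q) − ¼ ln(1 − 2Q).
1 − 2P − Q = 0.771429, giving −½ ln(0.771429) = 0.129755.
1 − 2Q = 0.885714, giving −¼ ln(0.885714) = 0.030340.
d = 0.129755 + 0.030340 = 0.160095.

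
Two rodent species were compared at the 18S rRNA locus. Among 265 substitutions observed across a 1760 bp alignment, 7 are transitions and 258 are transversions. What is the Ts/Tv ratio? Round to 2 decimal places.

R = 7/258 = 0.027131… ≈ 0.03 (to 2 d.p.).

0.03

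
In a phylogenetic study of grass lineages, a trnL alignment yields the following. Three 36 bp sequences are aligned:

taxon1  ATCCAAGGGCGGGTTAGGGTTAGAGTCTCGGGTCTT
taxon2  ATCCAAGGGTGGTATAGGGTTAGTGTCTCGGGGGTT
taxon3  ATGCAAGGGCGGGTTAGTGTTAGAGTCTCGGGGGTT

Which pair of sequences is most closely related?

taxon1–taxon2: 6/36 differ, p = 0.167, d = 0.188.
taxon1–taxon3: 4/36 differ, p = 0.111, d = 0.120.
taxon2–taxon3: 6/36 differ, p = 0.167, d = 0.188.
The smallest distance is between taxon1 and taxon3.

taxon1 and taxon3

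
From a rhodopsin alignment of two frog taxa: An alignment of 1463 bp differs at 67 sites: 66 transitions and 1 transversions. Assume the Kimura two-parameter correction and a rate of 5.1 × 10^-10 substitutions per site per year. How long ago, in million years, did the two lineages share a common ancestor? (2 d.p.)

47.06

P = 66/1463 ≈ 0.045113 and Q = 1/1463 ≈ 0.000684.
Under the Kimura two-parameter model, d = −½ ln(1 − 2P − Q) − ¼ ln(1 − 2Q).
1 − 2P − Q = 0.90909, giving −½ ln(0.90909) = 0.047656.
1 − 2Q = 0.998632, giving −¼ ln(0.998632) = 0.000342.
d = 0.047656 + 0.000342 = 0.047998.
Under a molecular clock d = 2μt, so t = d/(2μ) = 0.047998 / (2 × 5.1 × 10^-10) = 47.06 million years.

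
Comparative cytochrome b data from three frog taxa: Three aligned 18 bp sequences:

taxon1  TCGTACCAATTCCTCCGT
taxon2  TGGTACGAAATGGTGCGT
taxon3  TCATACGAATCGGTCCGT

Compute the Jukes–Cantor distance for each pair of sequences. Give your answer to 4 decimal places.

taxon1–taxon2: 6/18 sites differ → p ≈ 0.333333, d = −0.75 ln(1 − 0.444444) = 0.440839 ≈ 0.4408.
taxon1–taxon3: 5/18 sites differ → p ≈ 0.277778, d = −0.75 ln(1 − 0.370371) = 0.346968 ≈ 0.3470.
taxon2–taxon3: 5/18 sites differ → p ≈ 0.277778, d = −0.75 ln(1 − 0.370371) = 0.346968 ≈ 0.3470.

d(taxon1,taxon2) = 0.4408, d(taxon1,taxon3) = 0.3470, d(taxon2,taxon3) = 0.3470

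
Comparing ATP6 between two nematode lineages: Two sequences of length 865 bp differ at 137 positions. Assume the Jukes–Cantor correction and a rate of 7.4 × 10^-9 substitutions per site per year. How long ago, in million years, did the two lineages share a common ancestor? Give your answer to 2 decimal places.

p = 137/865 ≈ 0.158382.
d = −(3/4) ln(1 − 4p/3) = −0.75 ln(1 − 0.211176) = −0.75 ln(0.788824)
  = −0.75 × (-0.237212) = 0.177909 substitutions/site.
Under a molecular clock d = 2μt, so t = d/(2μ) = 0.177909 / (2 × 7.4 × 10^-9) = 12.02 million years.

12.02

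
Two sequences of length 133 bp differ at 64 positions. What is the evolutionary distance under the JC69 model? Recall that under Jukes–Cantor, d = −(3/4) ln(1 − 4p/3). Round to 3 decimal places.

0.770

p = 64/133 ≈ 0.481203.
d = −(3/4) ln(1 − 4p/3) = −0.75 ln(1 − 0.641604) = −0.75 ln(0.358396)
  = −0.75 × (-1.026117) = 0.769588 substitutions/site.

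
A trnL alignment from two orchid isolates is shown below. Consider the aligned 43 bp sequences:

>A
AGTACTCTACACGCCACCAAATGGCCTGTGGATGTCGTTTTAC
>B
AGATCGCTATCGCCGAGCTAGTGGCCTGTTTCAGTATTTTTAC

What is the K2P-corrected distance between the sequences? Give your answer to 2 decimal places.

Of 43 sites, 2 differences are transitions and 15 are transversions, so P = 2/43 ≈ 0.046512 and Q = 15/43 ≈ 0.348837.
Under the Kimura two-parameter model, d = −½ ln(1 − 2P − Q) − ¼ ln(1 − 2Q).
1 − 2P − Q = 0.558139, giving −½ ln(0.558139) = 0.291574.
1 − 2Q = 0.302326, giving −¼ ln(0.302326) = 0.299062.
d = 0.291574 + 0.299062 = 0.590636.

0.59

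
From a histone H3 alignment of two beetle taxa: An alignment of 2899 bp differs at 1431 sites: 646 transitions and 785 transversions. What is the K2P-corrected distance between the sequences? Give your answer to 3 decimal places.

P = 646/2899 ≈ 0.222835 and Q = 785/2899 ≈ 0.270783.
Under the Kimura two-parameter model, d = −½ ln(1 − 2P − Q) − ¼ ln(1 − 2Q).
1 − 2P − Q = 0.283547, giving −½ ln(0.283547) = 0.630189.
1 − 2Q = 0.458434, giving −¼ ln(0.458434) = 0.194985.
d = 0.630189 + 0.194985 = 0.825174.

0.825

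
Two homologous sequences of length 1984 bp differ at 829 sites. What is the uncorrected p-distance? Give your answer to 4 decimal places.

p = 829/1984 = 0.417842… ≈ 0.4178 (to 4 d.p.).

0.4178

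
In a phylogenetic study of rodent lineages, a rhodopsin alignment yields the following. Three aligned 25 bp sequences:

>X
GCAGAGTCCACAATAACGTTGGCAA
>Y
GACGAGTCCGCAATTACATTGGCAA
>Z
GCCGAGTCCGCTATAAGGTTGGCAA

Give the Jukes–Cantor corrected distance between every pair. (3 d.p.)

d(X,Y) = 0.233, d(X,Z) = 0.180, d(Y,Z) = 0.233

X–Y: 5/25 sites differ → p = 0.2, d = −0.75 ln(1 − 0.266667) = 0.232617 ≈ 0.233.
X–Z: 4/25 sites differ → p = 0.16, d = −0.75 ln(1 − 0.213333) = 0.179963 ≈ 0.180.
Y–Z: 5/25 sites differ → p = 0.2, d = −0.75 ln(1 − 0.266667) = 0.232617 ≈ 0.233.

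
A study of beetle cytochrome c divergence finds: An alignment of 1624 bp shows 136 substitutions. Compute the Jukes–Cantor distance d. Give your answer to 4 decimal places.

0.0888

p = 136/1624 ≈ 0.083744.
d = −(3/4) ln(1 − 4p/3) = −0.75 ln(1 − 0.111659) = −0.75 ln(0.888341)
  = −0.75 × (-0.118400) = 0.088800 substitutions/site.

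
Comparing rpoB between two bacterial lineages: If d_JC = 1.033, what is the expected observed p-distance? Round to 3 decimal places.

0.561

p = (3/4)(1 − e^(−4d/3)) = 0.75 × (1 − e^(-1.377333)) = 0.75 × (1 − 0.252250) = 0.560813.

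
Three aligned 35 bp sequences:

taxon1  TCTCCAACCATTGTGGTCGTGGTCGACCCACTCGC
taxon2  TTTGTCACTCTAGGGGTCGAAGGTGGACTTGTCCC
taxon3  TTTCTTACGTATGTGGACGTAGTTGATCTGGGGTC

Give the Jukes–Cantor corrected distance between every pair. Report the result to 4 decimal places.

taxon1–taxon2: 18/35 sites differ → p ≈ 0.514286, d = −0.75 ln(1 − 0.685715) = 0.868091 ≈ 0.8681.
taxon1–taxon3: 16/35 sites differ → p ≈ 0.457143, d = −0.75 ln(1 − 0.609524) = 0.705292 ≈ 0.7053.
taxon2–taxon3: 16/35 sites differ → p ≈ 0.457143, d = −0.75 ln(1 − 0.609524) = 0.705292 ≈ 0.7053.

d(taxon1,taxon2) = 0.8681, d(taxon1,taxon3) = 0.7053, d(taxon2,taxon3) = 0.7053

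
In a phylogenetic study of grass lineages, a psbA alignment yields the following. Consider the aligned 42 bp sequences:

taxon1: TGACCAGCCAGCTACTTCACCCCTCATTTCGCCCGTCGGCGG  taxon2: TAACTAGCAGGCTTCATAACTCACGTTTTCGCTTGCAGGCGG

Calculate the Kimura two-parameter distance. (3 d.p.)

0.544

Of 42 sites, 8 differences are transitions and 8 are transversions, so P = 8/42 ≈ 0.190476 and Q = 8/42 ≈ 0.190476.
Under the Kimura two-parameter model, d = −½ ln(1 − 2P − Q) − ¼ ln(1 − 2Q).
1 − 2P − Q = 0.428572, giving −½ ln(0.428572) = 0.423648.
1 − 2Q = 0.619048, giving −¼ ln(0.619048) = 0.119893.
d = 0.423648 + 0.119893 = 0.543541.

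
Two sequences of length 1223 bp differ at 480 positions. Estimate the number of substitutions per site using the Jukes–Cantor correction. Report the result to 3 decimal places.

p = 480/1223 ≈ 0.392478.
d = −(3/4) ln(1 − 4p/3) = −0.75 ln(1 − 0.523304) = −0.75 ln(0.476696)
  = −0.75 × (-0.740876) = 0.555657 substitutions/site.

0.556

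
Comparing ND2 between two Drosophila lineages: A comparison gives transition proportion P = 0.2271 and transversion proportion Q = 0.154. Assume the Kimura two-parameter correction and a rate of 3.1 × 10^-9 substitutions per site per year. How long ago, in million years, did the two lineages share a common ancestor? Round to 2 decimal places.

Under the Kimura two-parameter model, d = −½ ln(1 − 2P − Q) − ¼ ln(1 − 2Q).
1 − 2P − Q = 0.3918, giving −½ ln(0.3918) = 0.468502.
1 − 2Q = 0.692, giving −¼ ln(0.692) = 0.092042.
d = 0.468502 + 0.092042 = 0.560544.
Under a molecular clock d = 2μt, so t = d/(2μ) = 0.560544 / (2 × 3.1 × 10^-9) = 90.41 million years.

90.41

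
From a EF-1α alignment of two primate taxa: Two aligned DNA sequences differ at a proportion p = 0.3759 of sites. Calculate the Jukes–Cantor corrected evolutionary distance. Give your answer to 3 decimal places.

d = −(3/4) ln(1 − 4p/3) = −0.75 ln(1 − 0.5012) = −0.75 ln(0.4988)
  = −0.75 × (-0.695550) = 0.521663 substitutions/site.

0.522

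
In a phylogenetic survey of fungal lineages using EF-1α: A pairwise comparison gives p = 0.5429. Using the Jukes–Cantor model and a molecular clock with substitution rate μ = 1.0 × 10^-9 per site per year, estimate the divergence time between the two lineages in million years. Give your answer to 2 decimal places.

482.58

d = −(3/4) ln(1 − 4p/3) = −0.75 ln(1 − 0.723867) = −0.75 ln(0.276133)
  = −0.75 × (-1.286873) = 0.965155 substitutions/site.
Under a molecular clock d = 2μt, so t = d/(2μ) = 0.965155 / (2 × 1.0 × 10^-9) = 482.58 million years.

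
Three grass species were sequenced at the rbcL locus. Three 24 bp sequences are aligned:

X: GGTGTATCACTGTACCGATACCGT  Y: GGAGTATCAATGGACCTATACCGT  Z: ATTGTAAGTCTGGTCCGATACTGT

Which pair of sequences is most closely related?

X–Y: 4/24 differ, p = 0.167, d = 0.188.
X–Z: 8/24 differ, p = 0.333, d = 0.441.
Y–Z: 10/24 differ, p = 0.417, d = 0.608.
The smallest distance is between X and Y.

X and Y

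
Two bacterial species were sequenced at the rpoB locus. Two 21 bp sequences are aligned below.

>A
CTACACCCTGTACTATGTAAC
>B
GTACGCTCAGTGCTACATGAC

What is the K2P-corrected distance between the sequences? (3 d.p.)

Of 21 sites, 6 differences are transitions and 2 are transversions, so P = 6/21 ≈ 0.285714 and Q = 2/21 ≈ 0.095238.
Under the Kimura two-parameter model, d = −½ ln(1 − 2P − Q) − ¼ ln(1 − 2Q).
1 − 2P − Q = 0.333334, giving −½ ln(0.333334) = 0.549305.
1 − 2Q = 0.809524, giving −¼ ln(0.809524) = 0.052827.
d = 0.549305 + 0.052827 = 0.602132.

0.602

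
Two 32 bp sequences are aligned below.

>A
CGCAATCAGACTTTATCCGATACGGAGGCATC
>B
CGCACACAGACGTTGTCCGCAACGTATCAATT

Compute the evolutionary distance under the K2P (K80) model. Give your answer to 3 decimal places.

Of 32 sites, 2 differences are transitions and 9 are transversions, so P = 2/32 = 0.0625 and Q = 9/32 = 0.28125.
Under the Kimura two-parameter model, d = −½ ln(1 − 2P − Q) − ¼ ln(1 − 2Q).
1 − 2P − Q = 0.59375, giving −½ ln(0.59375) = 0.260648.
1 − 2Q = 0.4375, giving −¼ ln(0.4375) = 0.206670.
d = 0.260648 + 0.206670 = 0.467318.

0.467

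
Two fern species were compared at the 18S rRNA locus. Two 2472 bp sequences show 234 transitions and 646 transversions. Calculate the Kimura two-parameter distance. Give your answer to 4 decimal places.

0.4844

P = 234/2472 ≈ 0.09466 and Q = 646/2472 ≈ 0.261327.
Under the Kimura two-parameter model, d = −½ ln(1 − 2P − Q) − ¼ ln(1 − 2Q).
1 − 2P − Q = 0.549353, giving −½ ln(0.549353) = 0.299507.
1 − 2Q = 0.477346, giving −¼ ln(0.477346) = 0.184878.
d = 0.299507 + 0.184878 = 0.484385.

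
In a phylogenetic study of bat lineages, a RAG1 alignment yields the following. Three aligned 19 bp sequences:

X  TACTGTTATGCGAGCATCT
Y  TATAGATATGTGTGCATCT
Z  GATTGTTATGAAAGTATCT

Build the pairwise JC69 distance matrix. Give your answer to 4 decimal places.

X–Y: 5/19 sites differ → p ≈ 0.263158, d = −0.75 ln(1 − 0.350877) = 0.324100 ≈ 0.3241.
X–Z: 5/19 sites differ → p ≈ 0.263158, d = −0.75 ln(1 − 0.350877) = 0.324100 ≈ 0.3241.
Y–Z: 7/19 sites differ → p ≈ 0.368421, d = −0.75 ln(1 − 0.491228) = 0.506816 ≈ 0.5068.

d(X,Y) = 0.3241, d(X,Z) = 0.3241, d(Y,Z) = 0.5068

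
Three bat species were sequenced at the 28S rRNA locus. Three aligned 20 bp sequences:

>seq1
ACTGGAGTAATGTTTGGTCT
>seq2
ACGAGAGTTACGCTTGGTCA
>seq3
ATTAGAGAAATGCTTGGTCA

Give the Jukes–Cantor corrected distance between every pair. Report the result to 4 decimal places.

d(seq1,seq2) = 0.3831, d(seq1,seq3) = 0.3041, d(seq2,seq3) = 0.3041

seq1–seq2: 6/20 sites differ → p = 0.3, d = −0.75 ln(1 − 0.4) = 0.383119 ≈ 0.3831.
seq1–seq3: 5/20 sites differ → p = 0.25, d = −0.75 ln(1 − 0.333333) = 0.304098 ≈ 0.3041.
seq2–seq3: 5/20 sites differ → p = 0.25, d = −0.75 ln(1 − 0.333333) = 0.304098 ≈ 0.3041.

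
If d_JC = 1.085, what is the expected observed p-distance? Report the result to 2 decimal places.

p = (3/4)(1 − e^(−4d/3)) = 0.75 × (1 − e^(-1.446667)) = 0.75 × (1 − 0.235353) = 0.573485.

0.57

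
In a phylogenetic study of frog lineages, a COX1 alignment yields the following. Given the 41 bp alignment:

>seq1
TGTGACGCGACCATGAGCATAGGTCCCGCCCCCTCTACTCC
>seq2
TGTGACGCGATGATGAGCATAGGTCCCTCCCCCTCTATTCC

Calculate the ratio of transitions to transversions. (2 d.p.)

Transitions are A↔G and C↔T; transversions are all other mismatches.
Transitions: 2. Transversions: 2.
R = 2/2 = 1.00.

1.00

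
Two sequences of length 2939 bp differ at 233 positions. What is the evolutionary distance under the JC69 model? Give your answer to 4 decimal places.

0.0838

p = 233/2939 ≈ 0.079279.
d = −(3/4) ln(1 − 4p/3) = −0.75 ln(1 − 0.105705) = −0.75 ln(0.894295)
  = −0.75 × (-0.111720) = 0.083790 substitutions/site.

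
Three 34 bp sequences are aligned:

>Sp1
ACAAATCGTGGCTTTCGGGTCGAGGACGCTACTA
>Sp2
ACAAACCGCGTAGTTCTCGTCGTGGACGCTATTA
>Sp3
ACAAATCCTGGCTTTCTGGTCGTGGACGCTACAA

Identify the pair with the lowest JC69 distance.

Sp1–Sp2: 9/34 differ, p = 0.265, d = 0.326.
Sp1–Sp3: 4/34 differ, p = 0.118, d = 0.128.
Sp2–Sp3: 9/34 differ, p = 0.265, d = 0.326.
The smallest distance is between Sp1 and Sp3.

Sp1 and Sp3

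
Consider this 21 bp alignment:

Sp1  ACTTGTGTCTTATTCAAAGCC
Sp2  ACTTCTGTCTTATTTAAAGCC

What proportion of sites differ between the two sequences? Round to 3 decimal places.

0.095

The sequences differ at 2 of 21 positions (sites 5, 15).
p = 2/21 = 0.095238… ≈ 0.095 (to 3 d.p.).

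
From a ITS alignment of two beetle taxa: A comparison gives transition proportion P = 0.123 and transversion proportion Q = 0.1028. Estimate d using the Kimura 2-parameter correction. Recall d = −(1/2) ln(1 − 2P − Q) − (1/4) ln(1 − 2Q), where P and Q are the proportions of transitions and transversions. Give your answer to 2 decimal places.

Under the Kimura two-parameter model, d = −½ ln(1 − 2P − Q) − ¼ ln(1 − 2Q).
1 − 2P − Q = 0.6512, giving −½ ln(0.6512) = 0.214469.
1 − 2Q = 0.7944, giving −¼ ln(0.7944) = 0.057542.
d = 0.214469 + 0.057542 = 0.272011.

0.27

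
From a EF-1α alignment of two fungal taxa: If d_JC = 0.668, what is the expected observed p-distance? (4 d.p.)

0.4422

p = (3/4)(1 − e^(−4d/3)) = 0.75 × (1 − e^(-0.890667)) = 0.75 × (1 − 0.410382) = 0.442214.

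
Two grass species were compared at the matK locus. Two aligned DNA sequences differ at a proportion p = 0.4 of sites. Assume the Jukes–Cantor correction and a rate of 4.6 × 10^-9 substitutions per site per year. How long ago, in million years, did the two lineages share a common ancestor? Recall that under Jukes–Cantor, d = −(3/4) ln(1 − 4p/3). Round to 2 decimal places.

62.13

d = −(3/4) ln(1 − 4p/3) = −0.75 ln(1 − 0.533333) = −0.75 ln(0.466667)
  = −0.75 × (-0.762139) = 0.571604 substitutions/site.
Under a molecular clock d = 2μt, so t = d/(2μ) = 0.571604 / (2 × 4.6 × 10^-9) = 62.13 million years.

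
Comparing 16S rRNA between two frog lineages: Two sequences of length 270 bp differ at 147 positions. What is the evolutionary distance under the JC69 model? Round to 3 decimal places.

p = 147/270 ≈ 0.544444.
d = −(3/4) ln(1 − 4p/3) = −0.75 ln(1 − 0.725925) = −0.75 ln(0.274075)
  = −0.75 × (-1.294353) = 0.970765 substitutions/site.

0.971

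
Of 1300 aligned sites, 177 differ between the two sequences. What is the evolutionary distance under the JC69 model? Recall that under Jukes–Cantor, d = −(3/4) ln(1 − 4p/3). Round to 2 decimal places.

0.15

p = 177/1300 ≈ 0.136154.
d = −(3/4) ln(1 − 4p/3) = −0.75 ln(1 − 0.181539) = −0.75 ln(0.818461)
  = −0.75 × (-0.200330) = 0.150248 substitutions/site.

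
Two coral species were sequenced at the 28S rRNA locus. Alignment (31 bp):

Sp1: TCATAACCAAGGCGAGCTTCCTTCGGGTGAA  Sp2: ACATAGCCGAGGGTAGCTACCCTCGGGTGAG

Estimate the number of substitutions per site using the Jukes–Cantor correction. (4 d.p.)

0.3163

The sequences differ at 8 of 31 sites (1, 6, 9, 13, 14, 19, 22, 31), so p = 8/31 ≈ 0.258065.
d = −(3/4) ln(1 − 4p/3) = −0.75 ln(1 − 0.344087) = −0.75 ln(0.655913)
  = −0.75 × (-0.421727) = 0.316295 substitutions/site.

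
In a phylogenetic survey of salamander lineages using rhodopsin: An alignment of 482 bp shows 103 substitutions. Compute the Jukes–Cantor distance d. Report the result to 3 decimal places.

p = 103/482 ≈ 0.213693.
d = −(3/4) ln(1 − 4p/3) = −0.75 ln(1 − 0.284924) = −0.75 ln(0.715076)
  = −0.75 × (-0.335366) = 0.251525 substitutions/site.

0.252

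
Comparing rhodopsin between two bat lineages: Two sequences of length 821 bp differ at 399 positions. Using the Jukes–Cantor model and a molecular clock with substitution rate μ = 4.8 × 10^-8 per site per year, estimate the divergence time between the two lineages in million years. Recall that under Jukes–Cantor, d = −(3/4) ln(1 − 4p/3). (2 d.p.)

8.16

p = 399/821 ≈ 0.485993.
d = −(3/4) ln(1 − 4p/3) = −0.75 ln(1 − 0.647991) = −0.75 ln(0.352009)
  = −0.75 × (-1.044099) = 0.783074 substitutions/site.
Under a molecular clock d = 2μt, so t = d/(2μ) = 0.783074 / (2 × 4.8 × 10^-8) = 8.16 million years.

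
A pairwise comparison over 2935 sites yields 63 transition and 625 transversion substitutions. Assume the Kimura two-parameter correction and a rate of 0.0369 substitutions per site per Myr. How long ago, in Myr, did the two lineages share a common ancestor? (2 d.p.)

P = 63/2935 ≈ 0.021465 and Q = 625/2935 ≈ 0.212947.
Under the Kimura two-parameter model, d = −½ ln(1 − 2P − Q) − ¼ ln(1 − 2Q).
1 − 2P − Q = 0.744123, giving −½ ln(0.744123) = 0.147774.
1 − 2Q = 0.574106, giving −¼ ln(0.574106) = 0.138735.
d = 0.147774 + 0.138735 = 0.286509.
Under a molecular clock d = 2μt, so t = d/(2μ) = 0.286509 / (2 × 0.0369) = 3.88 Myr.

3.88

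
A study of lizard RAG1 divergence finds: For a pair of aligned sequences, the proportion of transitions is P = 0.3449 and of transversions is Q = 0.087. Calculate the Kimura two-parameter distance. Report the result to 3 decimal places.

Under the Kimura two-parameter model, d = −½ ln(1 − 2P − Q) − ¼ ln(1 − 2Q).
1 − 2P − Q = 0.2232, giving −½ ln(0.2232) = 0.749844.
1 − 2Q = 0.826, giving −¼ ln(0.826) = 0.047790.
d = 0.749844 + 0.047790 = 0.797634.

0.798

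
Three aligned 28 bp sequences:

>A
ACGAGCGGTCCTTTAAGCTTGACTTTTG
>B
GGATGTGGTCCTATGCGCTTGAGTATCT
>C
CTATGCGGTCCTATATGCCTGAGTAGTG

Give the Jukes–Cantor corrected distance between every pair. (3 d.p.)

A–B: 12/28 sites differ → p ≈ 0.428571, d = −0.75 ln(1 − 0.571428) = 0.635472 ≈ 0.635.
A–C: 10/28 sites differ → p ≈ 0.357143, d = −0.75 ln(1 − 0.476191) = 0.484971 ≈ 0.485.
B–C: 9/28 sites differ → p ≈ 0.321429, d = −0.75 ln(1 − 0.428572) = 0.419713 ≈ 0.420.

d(A,B) = 0.635, d(A,C) = 0.485, d(B,C) = 0.420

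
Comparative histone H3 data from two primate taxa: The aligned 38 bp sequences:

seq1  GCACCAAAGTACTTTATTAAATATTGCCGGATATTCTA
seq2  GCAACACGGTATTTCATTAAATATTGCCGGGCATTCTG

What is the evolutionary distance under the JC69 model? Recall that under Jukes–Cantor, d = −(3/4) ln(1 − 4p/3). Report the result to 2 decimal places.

The sequences differ at 8 of 38 sites (4, 7, 8, 12, 15, 31, 32, 38), so p = 8/38 ≈ 0.210526.
d = −(3/4) ln(1 − 4p/3) = −0.75 ln(1 − 0.280701) = −0.75 ln(0.719299)
  = −0.75 × (-0.329478) = 0.247109 substitutions/site.

0.25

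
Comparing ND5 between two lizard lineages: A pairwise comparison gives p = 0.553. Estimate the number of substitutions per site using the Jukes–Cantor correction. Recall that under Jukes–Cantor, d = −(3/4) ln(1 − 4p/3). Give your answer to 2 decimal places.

1.00

d = −(3/4) ln(1 − 4p/3) = −0.75 ln(1 − 0.737333) = −0.75 ln(0.262667)
  = −0.75 × (-1.336868) = 1.002651 substitutions/site.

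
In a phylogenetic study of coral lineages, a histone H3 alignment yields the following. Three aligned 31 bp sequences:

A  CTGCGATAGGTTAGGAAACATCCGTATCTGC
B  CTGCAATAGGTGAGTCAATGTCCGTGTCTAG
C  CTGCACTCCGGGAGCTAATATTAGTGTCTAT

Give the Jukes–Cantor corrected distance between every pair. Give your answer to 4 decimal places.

d(A,B) = 0.3672, d(A,C) = 0.6913, d(B,C) = 0.4217

A–B: 9/31 sites differ → p ≈ 0.290323, d = −0.75 ln(1 − 0.387097) = 0.367161 ≈ 0.3672.
A–C: 14/31 sites differ → p ≈ 0.451613, d = −0.75 ln(1 − 0.602151) = 0.691262 ≈ 0.6913.
B–C: 10/31 sites differ → p ≈ 0.322581, d = −0.75 ln(1 − 0.430108) = 0.421731 ≈ 0.4217.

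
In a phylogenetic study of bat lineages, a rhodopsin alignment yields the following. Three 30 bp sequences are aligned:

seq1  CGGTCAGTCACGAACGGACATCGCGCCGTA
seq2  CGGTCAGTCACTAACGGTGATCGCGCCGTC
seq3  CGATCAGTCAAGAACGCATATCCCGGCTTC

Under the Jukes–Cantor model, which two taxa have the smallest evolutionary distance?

seq1–seq2: 4/30 differ, p = 0.133, d = 0.147.
seq1–seq3: 8/30 differ, p = 0.267, d = 0.330.
seq2–seq3: 9/30 differ, p = 0.300, d = 0.383.
The smallest distance is between seq1 and seq2.

seq1 and seq2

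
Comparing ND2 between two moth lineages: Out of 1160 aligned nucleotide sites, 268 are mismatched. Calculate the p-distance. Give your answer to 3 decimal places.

p = 268/1160 = 0.231034… ≈ 0.231 (to 3 d.p.).

0.231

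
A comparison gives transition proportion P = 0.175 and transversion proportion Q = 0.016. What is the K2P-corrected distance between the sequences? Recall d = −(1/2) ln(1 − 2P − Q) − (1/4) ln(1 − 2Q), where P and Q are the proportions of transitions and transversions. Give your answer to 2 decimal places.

0.24

Under the Kimura two-parameter model, d = −½ ln(1 − 2P − Q) − ¼ ln(1 − 2Q).
1 − 2P − Q = 0.634, giving −½ ln(0.634) = 0.227853.
1 − 2Q = 0.968, giving −¼ ln(0.968) = 0.008131.
d = 0.227853 + 0.008131 = 0.235984.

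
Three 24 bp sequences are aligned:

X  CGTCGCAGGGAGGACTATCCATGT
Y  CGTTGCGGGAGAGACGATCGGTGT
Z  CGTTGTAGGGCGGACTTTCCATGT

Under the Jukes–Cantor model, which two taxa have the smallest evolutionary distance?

X and Z

X–Y: 8/24 differ, p = 0.333, d = 0.441.
X–Z: 4/24 differ, p = 0.167, d = 0.188.
Y–Z: 9/24 differ, p = 0.375, d = 0.520.
The smallest distance is between X and Z.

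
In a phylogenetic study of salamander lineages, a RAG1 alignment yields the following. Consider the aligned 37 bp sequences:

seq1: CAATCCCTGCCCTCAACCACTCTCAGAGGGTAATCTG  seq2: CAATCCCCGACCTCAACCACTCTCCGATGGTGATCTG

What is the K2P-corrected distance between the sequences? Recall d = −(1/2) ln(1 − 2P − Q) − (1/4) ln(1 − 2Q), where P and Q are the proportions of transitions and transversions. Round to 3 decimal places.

Of 37 sites, 2 differences are transitions and 3 are transversions, so P = 2/37 ≈ 0.054054 and Q = 3/37 ≈ 0.081081.
Under the Kimura two-parameter model, d = −½ ln(1 − 2P − Q) − ¼ ln(1 − 2Q).
1 − 2P − Q = 0.810811, giving −½ ln(0.810811) = 0.104860.
1 − 2Q = 0.837838, giving −¼ ln(0.837838) = 0.044233.
d = 0.104860 + 0.044233 = 0.149093.

0.149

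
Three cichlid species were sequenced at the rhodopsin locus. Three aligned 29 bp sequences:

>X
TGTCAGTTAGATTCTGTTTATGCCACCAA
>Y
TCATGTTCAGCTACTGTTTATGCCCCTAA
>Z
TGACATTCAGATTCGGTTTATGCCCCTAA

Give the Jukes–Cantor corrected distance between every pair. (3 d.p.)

d(X,Y) = 0.462, d(X,Z) = 0.242, d(Y,Z) = 0.242

X–Y: 10/29 sites differ → p ≈ 0.344828, d = −0.75 ln(1 − 0.459771) = 0.461822 ≈ 0.462.
X–Z: 6/29 sites differ → p ≈ 0.206897, d = −0.75 ln(1 − 0.275863) = 0.242081 ≈ 0.242.
Y–Z: 6/29 sites differ → p ≈ 0.206897, d = −0.75 ln(1 − 0.275863) = 0.242081 ≈ 0.242.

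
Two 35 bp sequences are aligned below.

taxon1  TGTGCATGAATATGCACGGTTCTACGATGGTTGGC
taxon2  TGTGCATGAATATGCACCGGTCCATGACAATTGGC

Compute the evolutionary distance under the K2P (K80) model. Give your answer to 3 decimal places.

0.240

Of 35 sites, 5 differences are transitions and 2 are transversions, so P = 5/35 ≈ 0.142857 and Q = 2/35 ≈ 0.057143.
Under the Kimura two-parameter model, d = −½ ln(1 − 2P − Q) − ¼ ln(1 − 2Q).
1 − 2P − Q = 0.657143, giving −½ ln(0.657143) = 0.209927.
1 − 2Q = 0.885714, giving −¼ ln(0.885714) = 0.030340.
d = 0.209927 + 0.030340 = 0.240267.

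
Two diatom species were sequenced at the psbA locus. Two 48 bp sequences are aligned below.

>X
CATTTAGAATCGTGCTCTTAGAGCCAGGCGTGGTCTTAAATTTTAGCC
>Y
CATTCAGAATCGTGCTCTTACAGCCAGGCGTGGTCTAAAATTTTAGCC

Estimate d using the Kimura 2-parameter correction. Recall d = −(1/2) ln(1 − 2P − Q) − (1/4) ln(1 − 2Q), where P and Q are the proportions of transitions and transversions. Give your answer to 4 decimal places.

0.0653

Of 48 sites, 1 differences are transitions and 2 are transversions, so P = 1/48 ≈ 0.020833 and Q = 2/48 ≈ 0.041667.
Under the Kimura two-parameter model, d = −½ ln(1 − 2P − Q) − ¼ ln(1 − 2Q).
1 − 2P − Q = 0.916667, giving −½ ln(0.916667) = 0.043506.
1 − 2Q = 0.916666, giving −¼ ln(0.916666) = 0.021753.
d = 0.043506 + 0.021753 = 0.065259.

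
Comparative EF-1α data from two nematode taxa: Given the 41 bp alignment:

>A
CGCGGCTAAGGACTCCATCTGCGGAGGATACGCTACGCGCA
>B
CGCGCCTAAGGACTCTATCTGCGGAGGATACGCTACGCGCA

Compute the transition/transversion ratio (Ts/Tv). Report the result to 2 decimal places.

1.00

Transitions are A↔G and C↔T; transversions are all other mismatches.
Transitions: 1. Transversions: 1.
R = 1/1 = 1.00.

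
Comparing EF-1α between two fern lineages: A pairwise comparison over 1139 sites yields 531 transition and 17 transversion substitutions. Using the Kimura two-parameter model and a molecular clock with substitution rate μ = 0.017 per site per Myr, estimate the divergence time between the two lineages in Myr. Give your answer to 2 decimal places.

P = 531/1139 ≈ 0.466198 and Q = 17/1139 ≈ 0.014925.
Under the Kimura two-parameter model, d = −½ ln(1 − 2P − Q) − ¼ ln(1 − 2Q).
1 − 2P − Q = 0.052679, giving −½ ln(0.052679) = 1.471769.
1 − 2Q = 0.97015, giving −¼ ln(0.97015) = 0.007576.
d = 1.471769 + 0.007576 = 1.479345.
Under a molecular clock d = 2μt, so t = d/(2μ) = 1.479345 / (2 × 0.017) = 43.51 Myr.

43.51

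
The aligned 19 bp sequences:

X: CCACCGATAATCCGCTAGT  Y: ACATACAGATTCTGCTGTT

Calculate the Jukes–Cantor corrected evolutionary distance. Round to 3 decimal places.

The sequences differ at 9 of 19 sites (1, 4, 5, 6, 8, 10, 13, 17, 18), so p = 9/19 ≈ 0.473684.
d = −(3/4) ln(1 − 4p/3) = −0.75 ln(1 − 0.631579) = −0.75 ln(0.368421)
  = −0.75 × (-0.998529) = 0.748897 substitutions/site.

0.749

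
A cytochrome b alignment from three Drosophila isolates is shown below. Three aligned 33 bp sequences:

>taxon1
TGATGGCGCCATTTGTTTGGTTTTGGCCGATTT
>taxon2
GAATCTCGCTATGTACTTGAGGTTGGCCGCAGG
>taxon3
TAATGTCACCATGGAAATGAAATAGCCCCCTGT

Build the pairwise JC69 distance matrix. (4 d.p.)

d(taxon1,taxon2) = 0.6987, d(taxon1,taxon3) = 0.7798, d(taxon2,taxon3) = 0.6254

taxon1–taxon2: 15/33 sites differ → p ≈ 0.454545, d = −0.75 ln(1 − 0.60606) = 0.698667 ≈ 0.6987.
taxon1–taxon3: 16/33 sites differ → p ≈ 0.484848, d = −0.75 ln(1 − 0.646464) = 0.779827 ≈ 0.7798.
taxon2–taxon3: 14/33 sites differ → p ≈ 0.424242, d = −0.75 ln(1 − 0.565656) = 0.625439 ≈ 0.6254.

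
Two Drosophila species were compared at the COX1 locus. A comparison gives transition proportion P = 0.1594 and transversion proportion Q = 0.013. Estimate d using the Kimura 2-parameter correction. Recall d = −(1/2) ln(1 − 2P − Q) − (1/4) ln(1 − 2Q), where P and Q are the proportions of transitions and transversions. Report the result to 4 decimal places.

Under the Kimura two-parameter model, d = −½ ln(1 − 2P − Q) − ¼ ln(1 − 2Q).
1 − 2P − Q = 0.6682, giving −½ ln(0.6682) = 0.201584.
1 − 2Q = 0.974, giving −¼ ln(0.974) = 0.006586.
d = 0.201584 + 0.006586 = 0.208170.

0.2082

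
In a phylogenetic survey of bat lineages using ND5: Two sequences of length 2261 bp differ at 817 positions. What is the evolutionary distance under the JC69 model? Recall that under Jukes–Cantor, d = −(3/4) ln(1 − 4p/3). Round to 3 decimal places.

0.493

p = 817/2261 ≈ 0.361345.
d = −(3/4) ln(1 − 4p/3) = −0.75 ln(1 − 0.481793) = −0.75 ln(0.518207)
  = −0.75 × (-0.657381) = 0.493036 substitutions/site.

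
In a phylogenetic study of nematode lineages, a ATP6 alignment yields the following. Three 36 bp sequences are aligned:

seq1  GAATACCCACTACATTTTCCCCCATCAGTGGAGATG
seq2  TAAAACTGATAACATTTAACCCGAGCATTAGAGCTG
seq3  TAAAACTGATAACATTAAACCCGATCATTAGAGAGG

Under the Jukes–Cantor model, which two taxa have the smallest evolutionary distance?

seq2 and seq3

seq1–seq2: 13/36 differ, p = 0.361, d = 0.493.
seq1–seq3: 13/36 differ, p = 0.361, d = 0.493.
seq2–seq3: 4/36 differ, p = 0.111, d = 0.120.
The smallest distance is between seq2 and seq3.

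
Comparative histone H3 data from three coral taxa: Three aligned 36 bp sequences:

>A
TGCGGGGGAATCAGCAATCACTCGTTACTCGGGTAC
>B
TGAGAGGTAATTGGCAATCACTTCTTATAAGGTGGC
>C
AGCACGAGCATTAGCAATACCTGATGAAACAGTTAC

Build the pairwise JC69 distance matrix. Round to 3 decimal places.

A–B: 13/36 sites differ → p ≈ 0.361111, d = −0.75 ln(1 − 0.481481) = 0.492584 ≈ 0.493.
A–C: 15/36 sites differ → p ≈ 0.416667, d = −0.75 ln(1 − 0.555556) = 0.608198 ≈ 0.608.
B–C: 18/36 sites differ → p = 0.5, d = −0.75 ln(1 − 0.666667) = 0.823960 ≈ 0.824.

d(A,B) = 0.493, d(A,C) = 0.608, d(B,C) = 0.824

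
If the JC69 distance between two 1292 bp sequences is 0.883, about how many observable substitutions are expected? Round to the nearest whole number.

670

Invert JC69: p = (3/4)(1 − e^(−4d/3)) = 0.75 × (1 − e^(-1.177333)) = 0.75 × (1 − 0.308099) = 0.518926.
Expected differing sites = pL ≈ 0.518926 × 1292 = 670.452392 ≈ 670.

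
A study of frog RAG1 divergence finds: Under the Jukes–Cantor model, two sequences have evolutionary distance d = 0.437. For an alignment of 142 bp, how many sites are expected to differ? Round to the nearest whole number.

47

Invert JC69: p = (3/4)(1 − e^(−4d/3)) = 0.75 × (1 − e^(-0.582667)) = 0.75 × (1 − 0.558407) = 0.331195.
Expected differing sites = pL ≈ 0.331195 × 142 = 47.02969 ≈ 47.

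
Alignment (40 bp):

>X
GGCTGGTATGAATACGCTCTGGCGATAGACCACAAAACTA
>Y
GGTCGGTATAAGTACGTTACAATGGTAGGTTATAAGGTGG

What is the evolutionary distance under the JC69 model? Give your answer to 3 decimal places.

The sequences differ at 20 of 40 sites, so p = 20/40 = 0.5.
d = −(3/4) ln(1 − 4p/3) = −0.75 ln(1 − 0.666667) = −0.75 ln(0.333333)
  = −0.75 × (-1.098613) = 0.823960 substitutions/site.

0.824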